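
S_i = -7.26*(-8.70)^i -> [-7.26, 63.16, -549.51, 4780.73, -41592.37]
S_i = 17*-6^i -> [17, -102, 612, -3672, 22032]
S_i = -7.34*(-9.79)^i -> [-7.34, 71.86, -703.5, 6887.22, -67425.91]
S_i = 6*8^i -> [6, 48, 384, 3072, 24576]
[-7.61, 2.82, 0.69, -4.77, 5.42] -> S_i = Random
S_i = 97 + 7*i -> [97, 104, 111, 118, 125]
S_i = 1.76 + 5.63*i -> [1.76, 7.39, 13.02, 18.65, 24.28]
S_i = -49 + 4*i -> [-49, -45, -41, -37, -33]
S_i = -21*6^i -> [-21, -126, -756, -4536, -27216]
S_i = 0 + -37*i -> [0, -37, -74, -111, -148]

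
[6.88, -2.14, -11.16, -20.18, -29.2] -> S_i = 6.88 + -9.02*i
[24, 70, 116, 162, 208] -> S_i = 24 + 46*i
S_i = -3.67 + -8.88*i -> [-3.67, -12.55, -21.43, -30.31, -39.19]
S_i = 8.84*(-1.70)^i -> [8.84, -15.03, 25.55, -43.43, 73.83]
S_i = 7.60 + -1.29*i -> [7.6, 6.31, 5.02, 3.73, 2.44]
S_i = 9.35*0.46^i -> [9.35, 4.3, 1.98, 0.91, 0.42]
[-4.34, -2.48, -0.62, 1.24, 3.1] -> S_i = -4.34 + 1.86*i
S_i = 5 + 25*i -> [5, 30, 55, 80, 105]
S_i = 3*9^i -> [3, 27, 243, 2187, 19683]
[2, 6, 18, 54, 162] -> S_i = 2*3^i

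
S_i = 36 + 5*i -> [36, 41, 46, 51, 56]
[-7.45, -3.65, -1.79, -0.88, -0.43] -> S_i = -7.45*0.49^i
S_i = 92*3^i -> [92, 276, 828, 2484, 7452]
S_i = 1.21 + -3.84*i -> [1.21, -2.63, -6.47, -10.31, -14.15]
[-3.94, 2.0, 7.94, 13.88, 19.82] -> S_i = -3.94 + 5.94*i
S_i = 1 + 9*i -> [1, 10, 19, 28, 37]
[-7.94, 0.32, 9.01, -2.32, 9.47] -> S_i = Random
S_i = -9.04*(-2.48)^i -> [-9.04, 22.42, -55.6, 137.89, -341.96]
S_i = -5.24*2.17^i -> [-5.24, -11.37, -24.67, -53.54, -116.19]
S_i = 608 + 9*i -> [608, 617, 626, 635, 644]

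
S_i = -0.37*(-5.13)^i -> [-0.37, 1.9, -9.74, 49.95, -256.25]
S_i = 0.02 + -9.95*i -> [0.02, -9.93, -19.88, -29.83, -39.78]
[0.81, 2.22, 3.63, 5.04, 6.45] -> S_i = 0.81 + 1.41*i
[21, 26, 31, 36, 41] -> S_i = 21 + 5*i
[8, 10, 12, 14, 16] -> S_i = 8 + 2*i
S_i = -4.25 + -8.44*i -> [-4.25, -12.69, -21.13, -29.57, -38.01]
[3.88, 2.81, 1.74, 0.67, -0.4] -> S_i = 3.88 + -1.07*i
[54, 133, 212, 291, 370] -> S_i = 54 + 79*i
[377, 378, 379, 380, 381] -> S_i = 377 + 1*i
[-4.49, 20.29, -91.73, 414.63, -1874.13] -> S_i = -4.49*(-4.52)^i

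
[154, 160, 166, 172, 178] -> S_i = 154 + 6*i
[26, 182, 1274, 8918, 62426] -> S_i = 26*7^i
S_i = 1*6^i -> [1, 6, 36, 216, 1296]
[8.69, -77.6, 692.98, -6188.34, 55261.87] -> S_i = 8.69*(-8.93)^i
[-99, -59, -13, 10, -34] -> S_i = Random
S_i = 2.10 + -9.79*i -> [2.1, -7.69, -17.48, -27.27, -37.06]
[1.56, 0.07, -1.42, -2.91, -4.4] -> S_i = 1.56 + -1.49*i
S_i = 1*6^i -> [1, 6, 36, 216, 1296]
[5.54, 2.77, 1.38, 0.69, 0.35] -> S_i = 5.54*0.50^i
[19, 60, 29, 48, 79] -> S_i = Random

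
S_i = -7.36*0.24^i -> [-7.36, -1.77, -0.42, -0.1, -0.02]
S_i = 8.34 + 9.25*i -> [8.34, 17.59, 26.84, 36.09, 45.34]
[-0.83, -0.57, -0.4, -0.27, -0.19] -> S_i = -0.83*0.69^i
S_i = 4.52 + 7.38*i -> [4.52, 11.9, 19.28, 26.66, 34.04]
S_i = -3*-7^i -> [-3, 21, -147, 1029, -7203]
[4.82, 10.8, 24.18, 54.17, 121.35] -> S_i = 4.82*2.24^i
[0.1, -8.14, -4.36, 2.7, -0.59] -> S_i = Random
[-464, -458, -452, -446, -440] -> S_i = -464 + 6*i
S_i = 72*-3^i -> [72, -216, 648, -1944, 5832]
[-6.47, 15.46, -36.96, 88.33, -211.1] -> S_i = -6.47*(-2.39)^i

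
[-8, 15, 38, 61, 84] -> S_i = -8 + 23*i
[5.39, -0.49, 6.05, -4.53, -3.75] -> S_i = Random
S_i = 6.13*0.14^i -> [6.13, 0.86, 0.12, 0.02, 0.0]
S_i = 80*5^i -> [80, 400, 2000, 10000, 50000]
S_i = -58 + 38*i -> [-58, -20, 18, 56, 94]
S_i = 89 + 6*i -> [89, 95, 101, 107, 113]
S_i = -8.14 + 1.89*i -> [-8.14, -6.25, -4.36, -2.47, -0.58]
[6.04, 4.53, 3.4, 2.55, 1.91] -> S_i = 6.04*0.75^i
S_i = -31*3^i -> [-31, -93, -279, -837, -2511]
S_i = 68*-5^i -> [68, -340, 1700, -8500, 42500]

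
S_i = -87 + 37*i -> [-87, -50, -13, 24, 61]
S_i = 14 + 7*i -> [14, 21, 28, 35, 42]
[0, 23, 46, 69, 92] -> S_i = 0 + 23*i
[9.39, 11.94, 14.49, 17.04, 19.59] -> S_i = 9.39 + 2.55*i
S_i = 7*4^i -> [7, 28, 112, 448, 1792]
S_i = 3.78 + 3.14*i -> [3.78, 6.92, 10.06, 13.2, 16.34]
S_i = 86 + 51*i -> [86, 137, 188, 239, 290]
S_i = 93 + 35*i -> [93, 128, 163, 198, 233]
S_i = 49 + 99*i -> [49, 148, 247, 346, 445]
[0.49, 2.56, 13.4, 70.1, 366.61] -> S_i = 0.49*5.23^i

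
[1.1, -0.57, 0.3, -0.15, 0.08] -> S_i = 1.10*(-0.52)^i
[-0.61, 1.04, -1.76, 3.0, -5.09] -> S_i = -0.61*(-1.70)^i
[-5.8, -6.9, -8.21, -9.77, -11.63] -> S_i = -5.80*1.19^i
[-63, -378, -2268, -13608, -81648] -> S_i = -63*6^i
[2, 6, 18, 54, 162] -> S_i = 2*3^i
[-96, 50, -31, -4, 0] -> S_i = Random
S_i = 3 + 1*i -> [3, 4, 5, 6, 7]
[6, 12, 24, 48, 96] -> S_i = 6*2^i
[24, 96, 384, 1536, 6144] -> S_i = 24*4^i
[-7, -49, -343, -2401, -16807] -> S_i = -7*7^i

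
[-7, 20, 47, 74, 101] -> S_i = -7 + 27*i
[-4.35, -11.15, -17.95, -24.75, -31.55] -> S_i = -4.35 + -6.80*i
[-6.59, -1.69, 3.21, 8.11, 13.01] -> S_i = -6.59 + 4.90*i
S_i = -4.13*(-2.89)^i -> [-4.13, 11.94, -34.49, 99.69, -288.1]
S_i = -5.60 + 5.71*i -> [-5.6, 0.11, 5.82, 11.53, 17.24]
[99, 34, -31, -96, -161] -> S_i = 99 + -65*i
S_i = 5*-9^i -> [5, -45, 405, -3645, 32805]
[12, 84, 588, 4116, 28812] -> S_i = 12*7^i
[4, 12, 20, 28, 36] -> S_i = 4 + 8*i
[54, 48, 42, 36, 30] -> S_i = 54 + -6*i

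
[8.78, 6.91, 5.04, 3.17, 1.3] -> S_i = 8.78 + -1.87*i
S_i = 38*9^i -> [38, 342, 3078, 27702, 249318]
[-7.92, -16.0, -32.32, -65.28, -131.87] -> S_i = -7.92*2.02^i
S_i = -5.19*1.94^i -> [-5.19, -10.07, -19.53, -37.89, -73.51]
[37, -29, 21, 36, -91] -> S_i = Random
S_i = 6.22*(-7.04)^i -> [6.22, -43.79, 308.27, -2170.24, 15278.51]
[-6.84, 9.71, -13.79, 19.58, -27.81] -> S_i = -6.84*(-1.42)^i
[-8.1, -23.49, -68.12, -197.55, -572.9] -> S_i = -8.10*2.90^i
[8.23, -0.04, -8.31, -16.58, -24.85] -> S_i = 8.23 + -8.27*i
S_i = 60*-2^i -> [60, -120, 240, -480, 960]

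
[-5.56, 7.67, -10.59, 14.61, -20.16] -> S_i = -5.56*(-1.38)^i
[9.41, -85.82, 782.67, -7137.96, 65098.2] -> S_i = 9.41*(-9.12)^i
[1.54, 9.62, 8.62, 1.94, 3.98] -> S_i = Random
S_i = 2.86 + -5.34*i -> [2.86, -2.48, -7.82, -13.16, -18.5]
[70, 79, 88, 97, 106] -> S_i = 70 + 9*i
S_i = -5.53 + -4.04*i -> [-5.53, -9.57, -13.61, -17.65, -21.69]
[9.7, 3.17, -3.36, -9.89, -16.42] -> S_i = 9.70 + -6.53*i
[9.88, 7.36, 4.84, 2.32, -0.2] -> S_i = 9.88 + -2.52*i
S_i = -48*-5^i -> [-48, 240, -1200, 6000, -30000]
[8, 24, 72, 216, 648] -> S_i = 8*3^i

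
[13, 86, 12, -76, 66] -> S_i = Random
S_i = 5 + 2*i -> [5, 7, 9, 11, 13]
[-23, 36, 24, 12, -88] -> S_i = Random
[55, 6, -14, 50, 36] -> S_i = Random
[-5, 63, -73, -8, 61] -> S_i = Random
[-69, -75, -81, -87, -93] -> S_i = -69 + -6*i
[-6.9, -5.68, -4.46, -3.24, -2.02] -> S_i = -6.90 + 1.22*i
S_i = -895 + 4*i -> [-895, -891, -887, -883, -879]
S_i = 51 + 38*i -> [51, 89, 127, 165, 203]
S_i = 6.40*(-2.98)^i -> [6.4, -19.07, 56.83, -169.37, 504.71]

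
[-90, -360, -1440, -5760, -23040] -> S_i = -90*4^i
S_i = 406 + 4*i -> [406, 410, 414, 418, 422]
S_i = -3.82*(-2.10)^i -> [-3.82, 8.02, -16.85, 35.38, -74.29]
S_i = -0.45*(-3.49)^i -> [-0.45, 1.57, -5.48, 19.13, -66.76]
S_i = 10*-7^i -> [10, -70, 490, -3430, 24010]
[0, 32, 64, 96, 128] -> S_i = 0 + 32*i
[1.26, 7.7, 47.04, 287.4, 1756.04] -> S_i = 1.26*6.11^i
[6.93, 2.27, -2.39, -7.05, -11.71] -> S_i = 6.93 + -4.66*i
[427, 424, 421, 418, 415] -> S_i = 427 + -3*i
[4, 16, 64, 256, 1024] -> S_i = 4*4^i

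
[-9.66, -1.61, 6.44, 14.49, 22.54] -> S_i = -9.66 + 8.05*i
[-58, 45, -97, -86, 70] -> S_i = Random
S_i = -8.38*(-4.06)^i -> [-8.38, 34.02, -138.13, 560.82, -2276.92]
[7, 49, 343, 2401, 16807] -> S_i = 7*7^i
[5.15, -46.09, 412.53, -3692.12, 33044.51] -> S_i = 5.15*(-8.95)^i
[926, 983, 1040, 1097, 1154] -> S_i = 926 + 57*i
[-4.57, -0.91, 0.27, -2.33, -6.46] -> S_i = Random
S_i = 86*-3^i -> [86, -258, 774, -2322, 6966]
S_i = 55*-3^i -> [55, -165, 495, -1485, 4455]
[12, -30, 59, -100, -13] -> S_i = Random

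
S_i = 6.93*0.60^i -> [6.93, 4.16, 2.49, 1.5, 0.9]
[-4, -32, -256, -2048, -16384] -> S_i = -4*8^i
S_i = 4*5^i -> [4, 20, 100, 500, 2500]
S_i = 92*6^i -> [92, 552, 3312, 19872, 119232]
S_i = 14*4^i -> [14, 56, 224, 896, 3584]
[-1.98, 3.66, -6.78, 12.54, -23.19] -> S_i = -1.98*(-1.85)^i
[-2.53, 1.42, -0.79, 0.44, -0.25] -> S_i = -2.53*(-0.56)^i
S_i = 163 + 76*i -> [163, 239, 315, 391, 467]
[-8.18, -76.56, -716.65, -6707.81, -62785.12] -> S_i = -8.18*9.36^i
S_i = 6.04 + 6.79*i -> [6.04, 12.83, 19.62, 26.41, 33.2]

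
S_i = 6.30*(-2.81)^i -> [6.3, -17.7, 49.75, -139.78, 392.79]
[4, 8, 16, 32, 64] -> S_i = 4*2^i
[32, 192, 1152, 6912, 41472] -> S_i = 32*6^i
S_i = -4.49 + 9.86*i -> [-4.49, 5.37, 15.23, 25.09, 34.95]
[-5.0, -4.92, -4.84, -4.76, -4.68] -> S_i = -5.00 + 0.08*i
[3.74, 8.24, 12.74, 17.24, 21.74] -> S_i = 3.74 + 4.50*i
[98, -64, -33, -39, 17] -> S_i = Random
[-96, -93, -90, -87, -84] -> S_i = -96 + 3*i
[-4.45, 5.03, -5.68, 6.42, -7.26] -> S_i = -4.45*(-1.13)^i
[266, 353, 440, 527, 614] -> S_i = 266 + 87*i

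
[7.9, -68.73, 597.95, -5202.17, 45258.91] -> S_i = 7.90*(-8.70)^i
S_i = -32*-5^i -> [-32, 160, -800, 4000, -20000]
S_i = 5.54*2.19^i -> [5.54, 12.13, 26.57, 58.19, 127.43]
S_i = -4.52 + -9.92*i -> [-4.52, -14.44, -24.36, -34.28, -44.2]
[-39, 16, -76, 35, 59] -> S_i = Random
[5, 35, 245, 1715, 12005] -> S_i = 5*7^i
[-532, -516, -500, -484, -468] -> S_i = -532 + 16*i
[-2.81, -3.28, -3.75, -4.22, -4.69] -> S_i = -2.81 + -0.47*i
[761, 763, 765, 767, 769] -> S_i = 761 + 2*i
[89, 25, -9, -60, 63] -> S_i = Random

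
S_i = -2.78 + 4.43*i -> [-2.78, 1.65, 6.08, 10.51, 14.94]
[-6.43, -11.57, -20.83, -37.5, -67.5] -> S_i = -6.43*1.80^i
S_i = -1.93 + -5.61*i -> [-1.93, -7.54, -13.15, -18.76, -24.37]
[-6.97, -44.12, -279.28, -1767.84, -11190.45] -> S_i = -6.97*6.33^i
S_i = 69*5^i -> [69, 345, 1725, 8625, 43125]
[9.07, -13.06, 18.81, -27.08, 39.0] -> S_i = 9.07*(-1.44)^i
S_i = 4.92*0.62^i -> [4.92, 3.05, 1.89, 1.17, 0.73]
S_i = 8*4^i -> [8, 32, 128, 512, 2048]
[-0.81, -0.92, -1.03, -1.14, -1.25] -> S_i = -0.81 + -0.11*i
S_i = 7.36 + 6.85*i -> [7.36, 14.21, 21.06, 27.91, 34.76]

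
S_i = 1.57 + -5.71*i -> [1.57, -4.14, -9.85, -15.56, -21.27]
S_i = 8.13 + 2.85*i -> [8.13, 10.98, 13.83, 16.68, 19.53]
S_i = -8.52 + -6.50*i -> [-8.52, -15.02, -21.52, -28.02, -34.52]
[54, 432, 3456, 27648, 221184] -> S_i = 54*8^i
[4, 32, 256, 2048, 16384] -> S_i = 4*8^i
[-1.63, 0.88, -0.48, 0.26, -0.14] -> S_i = -1.63*(-0.54)^i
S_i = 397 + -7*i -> [397, 390, 383, 376, 369]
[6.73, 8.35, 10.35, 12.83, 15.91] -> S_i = 6.73*1.24^i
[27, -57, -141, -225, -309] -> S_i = 27 + -84*i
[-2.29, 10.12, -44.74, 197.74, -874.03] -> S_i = -2.29*(-4.42)^i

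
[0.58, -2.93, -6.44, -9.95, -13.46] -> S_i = 0.58 + -3.51*i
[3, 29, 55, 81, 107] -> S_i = 3 + 26*i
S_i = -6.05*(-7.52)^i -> [-6.05, 45.5, -342.13, 2572.82, -19347.58]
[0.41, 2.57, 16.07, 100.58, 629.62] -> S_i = 0.41*6.26^i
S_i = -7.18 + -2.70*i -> [-7.18, -9.88, -12.58, -15.28, -17.98]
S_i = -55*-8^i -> [-55, 440, -3520, 28160, -225280]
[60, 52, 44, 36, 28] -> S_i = 60 + -8*i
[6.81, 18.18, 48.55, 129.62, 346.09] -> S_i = 6.81*2.67^i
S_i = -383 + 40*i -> [-383, -343, -303, -263, -223]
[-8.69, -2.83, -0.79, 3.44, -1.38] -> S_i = Random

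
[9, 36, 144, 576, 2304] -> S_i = 9*4^i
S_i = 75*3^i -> [75, 225, 675, 2025, 6075]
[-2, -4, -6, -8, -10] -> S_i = -2 + -2*i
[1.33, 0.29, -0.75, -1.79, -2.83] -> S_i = 1.33 + -1.04*i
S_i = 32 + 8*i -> [32, 40, 48, 56, 64]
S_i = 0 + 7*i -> [0, 7, 14, 21, 28]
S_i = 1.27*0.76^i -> [1.27, 0.97, 0.73, 0.56, 0.42]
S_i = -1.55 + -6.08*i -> [-1.55, -7.63, -13.71, -19.79, -25.87]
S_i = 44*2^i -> [44, 88, 176, 352, 704]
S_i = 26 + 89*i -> [26, 115, 204, 293, 382]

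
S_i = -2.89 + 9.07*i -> [-2.89, 6.18, 15.25, 24.32, 33.39]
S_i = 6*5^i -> [6, 30, 150, 750, 3750]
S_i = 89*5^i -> [89, 445, 2225, 11125, 55625]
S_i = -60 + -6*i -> [-60, -66, -72, -78, -84]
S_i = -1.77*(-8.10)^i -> [-1.77, 14.34, -116.13, 940.65, -7619.27]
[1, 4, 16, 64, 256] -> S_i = 1*4^i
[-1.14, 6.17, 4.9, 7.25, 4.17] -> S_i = Random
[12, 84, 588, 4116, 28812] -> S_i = 12*7^i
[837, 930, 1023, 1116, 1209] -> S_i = 837 + 93*i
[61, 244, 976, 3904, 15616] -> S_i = 61*4^i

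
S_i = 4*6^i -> [4, 24, 144, 864, 5184]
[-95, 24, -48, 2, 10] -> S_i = Random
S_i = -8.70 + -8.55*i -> [-8.7, -17.25, -25.8, -34.35, -42.9]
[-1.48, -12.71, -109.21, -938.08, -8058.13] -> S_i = -1.48*8.59^i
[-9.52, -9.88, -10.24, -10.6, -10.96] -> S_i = -9.52 + -0.36*i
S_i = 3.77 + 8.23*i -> [3.77, 12.0, 20.23, 28.46, 36.69]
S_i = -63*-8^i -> [-63, 504, -4032, 32256, -258048]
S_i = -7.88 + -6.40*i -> [-7.88, -14.28, -20.68, -27.08, -33.48]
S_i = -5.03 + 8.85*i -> [-5.03, 3.82, 12.67, 21.52, 30.37]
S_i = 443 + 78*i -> [443, 521, 599, 677, 755]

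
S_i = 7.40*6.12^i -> [7.4, 45.29, 277.16, 1696.23, 10380.96]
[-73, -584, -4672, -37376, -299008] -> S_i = -73*8^i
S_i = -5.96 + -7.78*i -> [-5.96, -13.74, -21.52, -29.3, -37.08]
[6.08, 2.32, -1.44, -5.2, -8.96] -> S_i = 6.08 + -3.76*i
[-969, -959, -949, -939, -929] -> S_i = -969 + 10*i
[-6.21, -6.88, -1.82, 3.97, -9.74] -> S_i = Random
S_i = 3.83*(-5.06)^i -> [3.83, -19.38, 98.06, -496.19, 2510.73]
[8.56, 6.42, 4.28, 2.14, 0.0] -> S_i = 8.56 + -2.14*i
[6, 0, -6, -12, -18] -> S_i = 6 + -6*i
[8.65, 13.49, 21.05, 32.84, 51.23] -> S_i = 8.65*1.56^i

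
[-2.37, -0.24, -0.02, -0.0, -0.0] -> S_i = -2.37*0.10^i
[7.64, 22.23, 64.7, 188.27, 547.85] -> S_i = 7.64*2.91^i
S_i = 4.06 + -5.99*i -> [4.06, -1.93, -7.92, -13.91, -19.9]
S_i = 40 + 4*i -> [40, 44, 48, 52, 56]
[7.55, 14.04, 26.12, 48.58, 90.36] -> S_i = 7.55*1.86^i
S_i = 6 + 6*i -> [6, 12, 18, 24, 30]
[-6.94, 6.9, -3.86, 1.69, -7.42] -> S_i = Random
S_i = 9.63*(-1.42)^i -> [9.63, -13.67, 19.42, -27.57, 39.15]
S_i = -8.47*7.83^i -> [-8.47, -66.32, -519.29, -4066.01, -31836.88]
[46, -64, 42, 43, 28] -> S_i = Random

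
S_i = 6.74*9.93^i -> [6.74, 66.93, 664.6, 6599.45, 65532.52]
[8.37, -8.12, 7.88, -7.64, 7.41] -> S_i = 8.37*(-0.97)^i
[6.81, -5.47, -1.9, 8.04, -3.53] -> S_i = Random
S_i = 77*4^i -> [77, 308, 1232, 4928, 19712]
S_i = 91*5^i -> [91, 455, 2275, 11375, 56875]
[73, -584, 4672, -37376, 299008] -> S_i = 73*-8^i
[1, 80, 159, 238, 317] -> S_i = 1 + 79*i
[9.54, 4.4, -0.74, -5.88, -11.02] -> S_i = 9.54 + -5.14*i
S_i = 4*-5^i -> [4, -20, 100, -500, 2500]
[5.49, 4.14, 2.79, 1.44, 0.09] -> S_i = 5.49 + -1.35*i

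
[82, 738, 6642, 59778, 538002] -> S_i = 82*9^i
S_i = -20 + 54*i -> [-20, 34, 88, 142, 196]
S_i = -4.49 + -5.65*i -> [-4.49, -10.14, -15.79, -21.44, -27.09]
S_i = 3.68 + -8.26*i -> [3.68, -4.58, -12.84, -21.1, -29.36]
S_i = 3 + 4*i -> [3, 7, 11, 15, 19]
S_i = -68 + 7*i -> [-68, -61, -54, -47, -40]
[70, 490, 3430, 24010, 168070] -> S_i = 70*7^i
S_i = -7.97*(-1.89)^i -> [-7.97, 15.06, -28.47, 53.81, -101.7]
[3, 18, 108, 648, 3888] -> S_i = 3*6^i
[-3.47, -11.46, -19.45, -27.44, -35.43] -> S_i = -3.47 + -7.99*i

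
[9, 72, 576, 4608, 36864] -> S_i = 9*8^i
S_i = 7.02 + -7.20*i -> [7.02, -0.18, -7.38, -14.58, -21.78]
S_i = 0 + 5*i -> [0, 5, 10, 15, 20]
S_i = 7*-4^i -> [7, -28, 112, -448, 1792]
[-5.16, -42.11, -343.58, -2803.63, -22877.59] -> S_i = -5.16*8.16^i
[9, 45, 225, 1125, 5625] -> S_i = 9*5^i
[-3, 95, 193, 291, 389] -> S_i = -3 + 98*i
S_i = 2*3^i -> [2, 6, 18, 54, 162]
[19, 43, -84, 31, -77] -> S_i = Random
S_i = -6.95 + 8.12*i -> [-6.95, 1.17, 9.29, 17.41, 25.53]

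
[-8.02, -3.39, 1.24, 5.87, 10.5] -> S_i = -8.02 + 4.63*i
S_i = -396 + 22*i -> [-396, -374, -352, -330, -308]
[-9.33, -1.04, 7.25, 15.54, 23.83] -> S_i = -9.33 + 8.29*i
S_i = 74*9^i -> [74, 666, 5994, 53946, 485514]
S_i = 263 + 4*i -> [263, 267, 271, 275, 279]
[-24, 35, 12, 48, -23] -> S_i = Random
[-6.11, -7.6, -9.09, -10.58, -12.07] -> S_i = -6.11 + -1.49*i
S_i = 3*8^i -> [3, 24, 192, 1536, 12288]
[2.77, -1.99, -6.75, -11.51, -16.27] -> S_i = 2.77 + -4.76*i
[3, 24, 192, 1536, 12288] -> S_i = 3*8^i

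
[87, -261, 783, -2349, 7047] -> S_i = 87*-3^i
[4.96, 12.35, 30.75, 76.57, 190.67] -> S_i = 4.96*2.49^i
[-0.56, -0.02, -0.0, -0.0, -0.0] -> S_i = -0.56*0.03^i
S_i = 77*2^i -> [77, 154, 308, 616, 1232]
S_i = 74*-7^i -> [74, -518, 3626, -25382, 177674]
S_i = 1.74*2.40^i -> [1.74, 4.18, 10.02, 24.05, 57.73]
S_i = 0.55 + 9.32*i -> [0.55, 9.87, 19.19, 28.51, 37.83]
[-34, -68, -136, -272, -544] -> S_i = -34*2^i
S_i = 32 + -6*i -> [32, 26, 20, 14, 8]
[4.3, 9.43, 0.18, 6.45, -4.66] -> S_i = Random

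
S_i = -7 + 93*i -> [-7, 86, 179, 272, 365]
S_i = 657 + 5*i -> [657, 662, 667, 672, 677]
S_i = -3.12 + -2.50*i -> [-3.12, -5.62, -8.12, -10.62, -13.12]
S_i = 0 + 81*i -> [0, 81, 162, 243, 324]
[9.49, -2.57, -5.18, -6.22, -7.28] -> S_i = Random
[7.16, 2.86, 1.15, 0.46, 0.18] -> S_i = 7.16*0.40^i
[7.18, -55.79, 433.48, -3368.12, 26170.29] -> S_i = 7.18*(-7.77)^i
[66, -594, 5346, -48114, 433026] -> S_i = 66*-9^i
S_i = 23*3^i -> [23, 69, 207, 621, 1863]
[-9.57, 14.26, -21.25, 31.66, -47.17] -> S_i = -9.57*(-1.49)^i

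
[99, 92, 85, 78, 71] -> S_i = 99 + -7*i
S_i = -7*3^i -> [-7, -21, -63, -189, -567]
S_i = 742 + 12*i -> [742, 754, 766, 778, 790]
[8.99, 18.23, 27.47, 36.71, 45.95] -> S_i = 8.99 + 9.24*i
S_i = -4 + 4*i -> [-4, 0, 4, 8, 12]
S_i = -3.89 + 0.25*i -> [-3.89, -3.64, -3.39, -3.14, -2.89]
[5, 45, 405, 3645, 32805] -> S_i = 5*9^i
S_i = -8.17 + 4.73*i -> [-8.17, -3.44, 1.29, 6.02, 10.75]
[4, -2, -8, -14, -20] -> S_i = 4 + -6*i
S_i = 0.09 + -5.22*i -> [0.09, -5.13, -10.35, -15.57, -20.79]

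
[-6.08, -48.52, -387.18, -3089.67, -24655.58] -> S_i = -6.08*7.98^i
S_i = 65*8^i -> [65, 520, 4160, 33280, 266240]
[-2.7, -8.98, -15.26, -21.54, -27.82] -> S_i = -2.70 + -6.28*i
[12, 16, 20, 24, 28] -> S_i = 12 + 4*i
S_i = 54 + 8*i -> [54, 62, 70, 78, 86]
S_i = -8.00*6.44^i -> [-8.0, -51.52, -331.79, -2136.72, -13760.48]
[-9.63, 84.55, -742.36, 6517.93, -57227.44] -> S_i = -9.63*(-8.78)^i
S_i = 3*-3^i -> [3, -9, 27, -81, 243]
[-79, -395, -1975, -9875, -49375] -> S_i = -79*5^i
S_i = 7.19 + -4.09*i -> [7.19, 3.1, -0.99, -5.08, -9.17]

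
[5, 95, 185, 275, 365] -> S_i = 5 + 90*i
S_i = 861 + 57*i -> [861, 918, 975, 1032, 1089]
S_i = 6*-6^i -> [6, -36, 216, -1296, 7776]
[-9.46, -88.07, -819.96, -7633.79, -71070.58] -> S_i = -9.46*9.31^i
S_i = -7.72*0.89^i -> [-7.72, -6.87, -6.12, -5.44, -4.84]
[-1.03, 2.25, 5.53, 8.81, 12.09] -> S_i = -1.03 + 3.28*i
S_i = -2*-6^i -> [-2, 12, -72, 432, -2592]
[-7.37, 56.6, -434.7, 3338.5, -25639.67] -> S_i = -7.37*(-7.68)^i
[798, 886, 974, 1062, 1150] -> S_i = 798 + 88*i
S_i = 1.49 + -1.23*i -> [1.49, 0.26, -0.97, -2.2, -3.43]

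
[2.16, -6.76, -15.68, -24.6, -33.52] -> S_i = 2.16 + -8.92*i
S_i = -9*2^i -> [-9, -18, -36, -72, -144]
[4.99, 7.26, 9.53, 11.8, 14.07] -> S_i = 4.99 + 2.27*i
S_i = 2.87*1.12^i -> [2.87, 3.21, 3.6, 4.03, 4.52]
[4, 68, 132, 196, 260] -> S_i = 4 + 64*i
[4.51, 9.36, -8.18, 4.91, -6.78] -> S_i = Random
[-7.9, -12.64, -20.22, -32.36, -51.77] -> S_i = -7.90*1.60^i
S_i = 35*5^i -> [35, 175, 875, 4375, 21875]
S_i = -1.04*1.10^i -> [-1.04, -1.14, -1.26, -1.38, -1.52]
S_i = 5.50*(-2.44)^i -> [5.5, -13.42, 32.74, -79.9, 194.95]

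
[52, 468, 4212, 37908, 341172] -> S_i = 52*9^i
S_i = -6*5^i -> [-6, -30, -150, -750, -3750]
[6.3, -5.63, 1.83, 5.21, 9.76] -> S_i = Random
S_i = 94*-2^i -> [94, -188, 376, -752, 1504]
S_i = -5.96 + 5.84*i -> [-5.96, -0.12, 5.72, 11.56, 17.4]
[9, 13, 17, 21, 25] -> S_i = 9 + 4*i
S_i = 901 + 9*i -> [901, 910, 919, 928, 937]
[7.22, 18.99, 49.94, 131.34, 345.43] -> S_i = 7.22*2.63^i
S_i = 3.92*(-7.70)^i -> [3.92, -30.18, 232.42, -1789.61, 13779.99]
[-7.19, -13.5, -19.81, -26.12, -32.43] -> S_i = -7.19 + -6.31*i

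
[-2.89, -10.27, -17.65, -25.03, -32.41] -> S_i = -2.89 + -7.38*i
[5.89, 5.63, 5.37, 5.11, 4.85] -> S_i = 5.89 + -0.26*i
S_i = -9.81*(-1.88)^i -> [-9.81, 18.44, -34.67, 65.18, -122.55]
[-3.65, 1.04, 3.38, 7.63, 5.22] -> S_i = Random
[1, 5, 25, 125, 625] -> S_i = 1*5^i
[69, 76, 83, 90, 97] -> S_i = 69 + 7*i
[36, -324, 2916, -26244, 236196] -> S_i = 36*-9^i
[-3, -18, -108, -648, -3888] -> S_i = -3*6^i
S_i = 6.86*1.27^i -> [6.86, 8.71, 11.06, 14.05, 17.85]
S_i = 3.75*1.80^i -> [3.75, 6.75, 12.15, 21.87, 39.37]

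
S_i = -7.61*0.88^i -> [-7.61, -6.7, -5.89, -5.19, -4.56]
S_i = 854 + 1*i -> [854, 855, 856, 857, 858]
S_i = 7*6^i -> [7, 42, 252, 1512, 9072]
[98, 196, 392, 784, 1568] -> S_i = 98*2^i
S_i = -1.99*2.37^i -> [-1.99, -4.72, -11.18, -26.49, -62.78]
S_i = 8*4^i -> [8, 32, 128, 512, 2048]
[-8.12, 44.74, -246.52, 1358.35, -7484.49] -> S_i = -8.12*(-5.51)^i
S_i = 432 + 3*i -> [432, 435, 438, 441, 444]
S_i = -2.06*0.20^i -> [-2.06, -0.41, -0.08, -0.02, -0.0]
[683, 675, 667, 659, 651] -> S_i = 683 + -8*i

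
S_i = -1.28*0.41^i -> [-1.28, -0.52, -0.22, -0.09, -0.04]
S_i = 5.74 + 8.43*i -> [5.74, 14.17, 22.6, 31.03, 39.46]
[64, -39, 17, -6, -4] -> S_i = Random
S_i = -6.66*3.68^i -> [-6.66, -24.51, -90.19, -331.91, -1221.42]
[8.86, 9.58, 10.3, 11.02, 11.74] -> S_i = 8.86 + 0.72*i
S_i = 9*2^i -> [9, 18, 36, 72, 144]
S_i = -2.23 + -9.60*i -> [-2.23, -11.83, -21.43, -31.03, -40.63]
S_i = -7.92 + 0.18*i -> [-7.92, -7.74, -7.56, -7.38, -7.2]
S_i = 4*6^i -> [4, 24, 144, 864, 5184]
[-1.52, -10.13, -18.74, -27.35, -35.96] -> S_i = -1.52 + -8.61*i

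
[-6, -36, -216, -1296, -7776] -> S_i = -6*6^i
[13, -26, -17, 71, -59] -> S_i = Random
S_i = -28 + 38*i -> [-28, 10, 48, 86, 124]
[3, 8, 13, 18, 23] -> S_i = 3 + 5*i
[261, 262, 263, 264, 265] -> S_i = 261 + 1*i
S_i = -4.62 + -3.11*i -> [-4.62, -7.73, -10.84, -13.95, -17.06]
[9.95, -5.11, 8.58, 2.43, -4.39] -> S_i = Random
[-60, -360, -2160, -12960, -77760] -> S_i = -60*6^i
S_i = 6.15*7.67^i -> [6.15, 47.17, 361.8, 2774.99, 21284.16]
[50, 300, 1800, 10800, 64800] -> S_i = 50*6^i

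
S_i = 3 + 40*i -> [3, 43, 83, 123, 163]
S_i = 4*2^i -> [4, 8, 16, 32, 64]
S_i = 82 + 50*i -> [82, 132, 182, 232, 282]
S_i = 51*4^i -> [51, 204, 816, 3264, 13056]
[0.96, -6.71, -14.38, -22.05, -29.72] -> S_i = 0.96 + -7.67*i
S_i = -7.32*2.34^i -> [-7.32, -17.13, -40.08, -93.79, -219.47]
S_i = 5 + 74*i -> [5, 79, 153, 227, 301]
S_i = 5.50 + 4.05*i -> [5.5, 9.55, 13.6, 17.65, 21.7]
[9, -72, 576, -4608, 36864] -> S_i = 9*-8^i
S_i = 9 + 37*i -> [9, 46, 83, 120, 157]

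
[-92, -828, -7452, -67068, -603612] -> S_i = -92*9^i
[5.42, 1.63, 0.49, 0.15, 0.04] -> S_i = 5.42*0.30^i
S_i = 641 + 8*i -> [641, 649, 657, 665, 673]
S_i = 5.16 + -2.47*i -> [5.16, 2.69, 0.22, -2.25, -4.72]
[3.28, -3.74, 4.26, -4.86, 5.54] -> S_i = 3.28*(-1.14)^i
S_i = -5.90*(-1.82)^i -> [-5.9, 10.74, -19.54, 35.57, -64.73]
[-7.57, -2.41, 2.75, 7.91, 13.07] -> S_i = -7.57 + 5.16*i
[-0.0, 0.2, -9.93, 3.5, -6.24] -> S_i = Random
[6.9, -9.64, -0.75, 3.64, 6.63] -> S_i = Random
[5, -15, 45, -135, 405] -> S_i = 5*-3^i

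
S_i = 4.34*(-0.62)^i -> [4.34, -2.69, 1.67, -1.03, 0.64]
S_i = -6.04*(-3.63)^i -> [-6.04, 21.93, -79.59, 288.91, -1048.73]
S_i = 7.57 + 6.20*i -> [7.57, 13.77, 19.97, 26.17, 32.37]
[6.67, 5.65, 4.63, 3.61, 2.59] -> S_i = 6.67 + -1.02*i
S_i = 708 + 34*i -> [708, 742, 776, 810, 844]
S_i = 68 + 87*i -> [68, 155, 242, 329, 416]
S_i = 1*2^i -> [1, 2, 4, 8, 16]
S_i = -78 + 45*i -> [-78, -33, 12, 57, 102]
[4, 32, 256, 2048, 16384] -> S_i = 4*8^i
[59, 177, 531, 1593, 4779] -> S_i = 59*3^i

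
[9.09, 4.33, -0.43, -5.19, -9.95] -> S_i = 9.09 + -4.76*i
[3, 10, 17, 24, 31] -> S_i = 3 + 7*i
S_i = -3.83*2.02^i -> [-3.83, -7.74, -15.63, -31.57, -63.77]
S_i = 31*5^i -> [31, 155, 775, 3875, 19375]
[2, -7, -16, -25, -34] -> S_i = 2 + -9*i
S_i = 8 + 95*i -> [8, 103, 198, 293, 388]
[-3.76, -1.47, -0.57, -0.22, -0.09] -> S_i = -3.76*0.39^i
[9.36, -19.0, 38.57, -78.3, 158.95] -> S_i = 9.36*(-2.03)^i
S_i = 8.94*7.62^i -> [8.94, 68.12, 519.1, 3955.51, 30140.98]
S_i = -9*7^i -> [-9, -63, -441, -3087, -21609]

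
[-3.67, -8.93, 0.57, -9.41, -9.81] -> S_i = Random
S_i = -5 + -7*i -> [-5, -12, -19, -26, -33]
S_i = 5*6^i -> [5, 30, 180, 1080, 6480]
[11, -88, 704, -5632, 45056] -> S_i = 11*-8^i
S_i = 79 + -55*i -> [79, 24, -31, -86, -141]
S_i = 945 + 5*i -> [945, 950, 955, 960, 965]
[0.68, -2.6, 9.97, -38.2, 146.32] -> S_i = 0.68*(-3.83)^i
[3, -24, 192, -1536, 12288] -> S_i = 3*-8^i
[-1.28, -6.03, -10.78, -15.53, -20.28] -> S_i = -1.28 + -4.75*i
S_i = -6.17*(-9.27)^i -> [-6.17, 57.2, -530.21, 4915.01, -45562.14]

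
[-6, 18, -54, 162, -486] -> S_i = -6*-3^i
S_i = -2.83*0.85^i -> [-2.83, -2.41, -2.04, -1.74, -1.48]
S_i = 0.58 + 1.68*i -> [0.58, 2.26, 3.94, 5.62, 7.3]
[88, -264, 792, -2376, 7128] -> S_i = 88*-3^i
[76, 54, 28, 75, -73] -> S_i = Random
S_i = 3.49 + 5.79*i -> [3.49, 9.28, 15.07, 20.86, 26.65]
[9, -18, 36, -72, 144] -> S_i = 9*-2^i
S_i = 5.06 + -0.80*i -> [5.06, 4.26, 3.46, 2.66, 1.86]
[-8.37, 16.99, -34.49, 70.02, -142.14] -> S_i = -8.37*(-2.03)^i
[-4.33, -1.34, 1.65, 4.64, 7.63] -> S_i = -4.33 + 2.99*i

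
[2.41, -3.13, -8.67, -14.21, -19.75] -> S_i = 2.41 + -5.54*i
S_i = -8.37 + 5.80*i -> [-8.37, -2.57, 3.23, 9.03, 14.83]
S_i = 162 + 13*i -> [162, 175, 188, 201, 214]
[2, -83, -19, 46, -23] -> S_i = Random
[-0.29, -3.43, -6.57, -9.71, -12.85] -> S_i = -0.29 + -3.14*i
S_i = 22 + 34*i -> [22, 56, 90, 124, 158]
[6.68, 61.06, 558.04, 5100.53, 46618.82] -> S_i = 6.68*9.14^i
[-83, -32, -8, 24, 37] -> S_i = Random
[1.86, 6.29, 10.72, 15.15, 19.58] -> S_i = 1.86 + 4.43*i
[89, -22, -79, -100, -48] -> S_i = Random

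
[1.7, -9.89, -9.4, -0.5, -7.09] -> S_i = Random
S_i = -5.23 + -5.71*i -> [-5.23, -10.94, -16.65, -22.36, -28.07]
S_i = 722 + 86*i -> [722, 808, 894, 980, 1066]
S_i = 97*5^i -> [97, 485, 2425, 12125, 60625]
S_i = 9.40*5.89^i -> [9.4, 55.37, 326.11, 1920.76, 11313.29]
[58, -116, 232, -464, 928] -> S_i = 58*-2^i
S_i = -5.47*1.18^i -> [-5.47, -6.45, -7.62, -8.99, -10.61]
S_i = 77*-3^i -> [77, -231, 693, -2079, 6237]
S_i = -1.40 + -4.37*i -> [-1.4, -5.77, -10.14, -14.51, -18.88]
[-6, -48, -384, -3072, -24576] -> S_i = -6*8^i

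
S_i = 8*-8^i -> [8, -64, 512, -4096, 32768]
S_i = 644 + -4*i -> [644, 640, 636, 632, 628]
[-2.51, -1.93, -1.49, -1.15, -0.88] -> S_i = -2.51*0.77^i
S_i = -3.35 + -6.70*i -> [-3.35, -10.05, -16.75, -23.45, -30.15]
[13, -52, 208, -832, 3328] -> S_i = 13*-4^i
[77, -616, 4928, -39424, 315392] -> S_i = 77*-8^i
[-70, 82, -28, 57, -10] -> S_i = Random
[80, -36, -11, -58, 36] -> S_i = Random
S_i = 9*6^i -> [9, 54, 324, 1944, 11664]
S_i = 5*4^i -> [5, 20, 80, 320, 1280]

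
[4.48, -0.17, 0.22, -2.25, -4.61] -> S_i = Random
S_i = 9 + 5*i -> [9, 14, 19, 24, 29]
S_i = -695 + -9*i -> [-695, -704, -713, -722, -731]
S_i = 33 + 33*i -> [33, 66, 99, 132, 165]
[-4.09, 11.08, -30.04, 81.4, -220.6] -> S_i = -4.09*(-2.71)^i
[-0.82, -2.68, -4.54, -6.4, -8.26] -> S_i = -0.82 + -1.86*i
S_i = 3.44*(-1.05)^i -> [3.44, -3.61, 3.79, -3.98, 4.18]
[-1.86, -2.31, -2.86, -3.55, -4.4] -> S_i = -1.86*1.24^i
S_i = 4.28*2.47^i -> [4.28, 10.57, 26.11, 64.5, 159.31]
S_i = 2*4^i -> [2, 8, 32, 128, 512]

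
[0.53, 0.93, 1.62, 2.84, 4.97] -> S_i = 0.53*1.75^i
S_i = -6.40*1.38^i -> [-6.4, -8.83, -12.19, -16.82, -23.21]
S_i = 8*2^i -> [8, 16, 32, 64, 128]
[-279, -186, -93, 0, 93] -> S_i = -279 + 93*i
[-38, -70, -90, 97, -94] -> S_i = Random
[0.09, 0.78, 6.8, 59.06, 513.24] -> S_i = 0.09*8.69^i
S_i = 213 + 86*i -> [213, 299, 385, 471, 557]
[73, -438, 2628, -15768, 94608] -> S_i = 73*-6^i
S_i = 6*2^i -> [6, 12, 24, 48, 96]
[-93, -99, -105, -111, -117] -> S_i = -93 + -6*i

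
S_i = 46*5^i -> [46, 230, 1150, 5750, 28750]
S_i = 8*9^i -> [8, 72, 648, 5832, 52488]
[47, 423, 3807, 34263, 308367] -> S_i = 47*9^i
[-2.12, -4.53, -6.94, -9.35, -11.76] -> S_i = -2.12 + -2.41*i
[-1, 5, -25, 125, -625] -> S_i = -1*-5^i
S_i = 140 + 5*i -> [140, 145, 150, 155, 160]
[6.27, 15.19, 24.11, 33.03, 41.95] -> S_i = 6.27 + 8.92*i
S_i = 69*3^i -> [69, 207, 621, 1863, 5589]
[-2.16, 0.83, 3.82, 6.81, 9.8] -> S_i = -2.16 + 2.99*i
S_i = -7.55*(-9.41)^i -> [-7.55, 71.05, -668.54, 6290.94, -59197.78]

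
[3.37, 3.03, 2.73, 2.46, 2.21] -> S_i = 3.37*0.90^i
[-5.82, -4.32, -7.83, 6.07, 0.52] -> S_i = Random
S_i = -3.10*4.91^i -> [-3.1, -15.22, -74.74, -366.95, -1801.72]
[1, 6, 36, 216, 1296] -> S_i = 1*6^i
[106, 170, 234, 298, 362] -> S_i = 106 + 64*i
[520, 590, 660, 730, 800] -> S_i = 520 + 70*i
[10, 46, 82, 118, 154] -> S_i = 10 + 36*i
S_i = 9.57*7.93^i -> [9.57, 75.89, 601.81, 4772.34, 37844.67]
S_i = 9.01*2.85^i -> [9.01, 25.68, 73.18, 208.57, 594.43]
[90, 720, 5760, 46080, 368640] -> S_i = 90*8^i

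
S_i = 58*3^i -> [58, 174, 522, 1566, 4698]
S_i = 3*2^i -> [3, 6, 12, 24, 48]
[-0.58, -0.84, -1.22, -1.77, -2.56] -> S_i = -0.58*1.45^i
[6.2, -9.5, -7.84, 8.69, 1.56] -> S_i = Random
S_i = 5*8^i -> [5, 40, 320, 2560, 20480]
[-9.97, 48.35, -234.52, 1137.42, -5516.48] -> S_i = -9.97*(-4.85)^i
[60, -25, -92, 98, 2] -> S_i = Random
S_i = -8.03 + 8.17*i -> [-8.03, 0.14, 8.31, 16.48, 24.65]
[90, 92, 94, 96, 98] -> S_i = 90 + 2*i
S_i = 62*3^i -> [62, 186, 558, 1674, 5022]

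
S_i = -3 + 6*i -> [-3, 3, 9, 15, 21]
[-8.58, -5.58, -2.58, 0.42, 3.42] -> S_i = -8.58 + 3.00*i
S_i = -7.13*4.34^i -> [-7.13, -30.94, -134.3, -582.85, -2529.58]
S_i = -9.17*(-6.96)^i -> [-9.17, 63.82, -444.21, 3091.7, -21518.22]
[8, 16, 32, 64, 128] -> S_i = 8*2^i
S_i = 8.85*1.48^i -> [8.85, 13.1, 19.39, 28.69, 42.46]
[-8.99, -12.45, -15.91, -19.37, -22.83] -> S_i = -8.99 + -3.46*i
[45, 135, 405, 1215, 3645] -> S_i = 45*3^i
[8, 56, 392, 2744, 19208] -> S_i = 8*7^i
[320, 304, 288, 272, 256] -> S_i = 320 + -16*i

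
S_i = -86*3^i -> [-86, -258, -774, -2322, -6966]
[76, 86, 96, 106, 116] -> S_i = 76 + 10*i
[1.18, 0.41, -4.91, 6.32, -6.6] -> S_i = Random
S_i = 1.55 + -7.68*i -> [1.55, -6.13, -13.81, -21.49, -29.17]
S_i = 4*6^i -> [4, 24, 144, 864, 5184]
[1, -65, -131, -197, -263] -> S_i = 1 + -66*i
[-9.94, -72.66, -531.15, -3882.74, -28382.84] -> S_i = -9.94*7.31^i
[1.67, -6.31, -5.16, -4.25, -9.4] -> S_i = Random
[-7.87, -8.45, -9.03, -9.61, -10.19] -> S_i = -7.87 + -0.58*i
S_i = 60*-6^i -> [60, -360, 2160, -12960, 77760]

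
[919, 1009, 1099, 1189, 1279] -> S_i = 919 + 90*i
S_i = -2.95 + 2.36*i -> [-2.95, -0.59, 1.77, 4.13, 6.49]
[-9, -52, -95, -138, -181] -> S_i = -9 + -43*i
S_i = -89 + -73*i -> [-89, -162, -235, -308, -381]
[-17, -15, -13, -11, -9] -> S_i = -17 + 2*i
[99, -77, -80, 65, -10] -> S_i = Random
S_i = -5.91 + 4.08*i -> [-5.91, -1.83, 2.25, 6.33, 10.41]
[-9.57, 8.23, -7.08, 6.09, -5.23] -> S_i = -9.57*(-0.86)^i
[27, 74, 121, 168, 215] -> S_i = 27 + 47*i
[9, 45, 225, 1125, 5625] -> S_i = 9*5^i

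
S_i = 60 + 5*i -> [60, 65, 70, 75, 80]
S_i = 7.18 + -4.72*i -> [7.18, 2.46, -2.26, -6.98, -11.7]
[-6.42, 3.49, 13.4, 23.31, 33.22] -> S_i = -6.42 + 9.91*i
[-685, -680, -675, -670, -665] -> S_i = -685 + 5*i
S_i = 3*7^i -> [3, 21, 147, 1029, 7203]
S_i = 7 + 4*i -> [7, 11, 15, 19, 23]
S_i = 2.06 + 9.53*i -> [2.06, 11.59, 21.12, 30.65, 40.18]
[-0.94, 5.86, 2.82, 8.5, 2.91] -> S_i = Random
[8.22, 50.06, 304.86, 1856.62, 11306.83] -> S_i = 8.22*6.09^i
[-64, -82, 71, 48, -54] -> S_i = Random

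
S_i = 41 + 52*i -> [41, 93, 145, 197, 249]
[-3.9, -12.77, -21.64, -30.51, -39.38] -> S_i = -3.90 + -8.87*i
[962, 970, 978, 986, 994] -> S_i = 962 + 8*i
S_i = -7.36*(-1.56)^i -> [-7.36, 11.48, -17.91, 27.94, -43.59]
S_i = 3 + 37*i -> [3, 40, 77, 114, 151]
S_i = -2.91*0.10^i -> [-2.91, -0.29, -0.03, -0.0, -0.0]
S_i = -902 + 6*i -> [-902, -896, -890, -884, -878]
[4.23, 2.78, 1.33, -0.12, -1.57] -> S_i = 4.23 + -1.45*i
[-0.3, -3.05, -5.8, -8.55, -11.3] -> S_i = -0.30 + -2.75*i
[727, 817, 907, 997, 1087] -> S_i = 727 + 90*i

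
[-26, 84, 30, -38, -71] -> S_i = Random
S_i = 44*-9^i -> [44, -396, 3564, -32076, 288684]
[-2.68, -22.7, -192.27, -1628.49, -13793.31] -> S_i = -2.68*8.47^i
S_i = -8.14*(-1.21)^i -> [-8.14, 9.85, -11.92, 14.42, -17.45]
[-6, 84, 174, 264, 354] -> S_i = -6 + 90*i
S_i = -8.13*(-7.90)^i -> [-8.13, 64.23, -507.39, 4008.41, -31666.42]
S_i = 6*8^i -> [6, 48, 384, 3072, 24576]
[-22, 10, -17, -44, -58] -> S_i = Random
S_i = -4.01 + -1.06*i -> [-4.01, -5.07, -6.13, -7.19, -8.25]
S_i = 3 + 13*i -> [3, 16, 29, 42, 55]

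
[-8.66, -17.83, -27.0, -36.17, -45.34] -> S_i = -8.66 + -9.17*i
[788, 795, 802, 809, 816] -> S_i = 788 + 7*i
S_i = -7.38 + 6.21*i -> [-7.38, -1.17, 5.04, 11.25, 17.46]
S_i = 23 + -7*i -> [23, 16, 9, 2, -5]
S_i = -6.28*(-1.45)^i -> [-6.28, 9.11, -13.2, 19.15, -27.76]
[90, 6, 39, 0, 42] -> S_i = Random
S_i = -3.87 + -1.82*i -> [-3.87, -5.69, -7.51, -9.33, -11.15]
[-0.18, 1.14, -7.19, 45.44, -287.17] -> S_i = -0.18*(-6.32)^i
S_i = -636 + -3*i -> [-636, -639, -642, -645, -648]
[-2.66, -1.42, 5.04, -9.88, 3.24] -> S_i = Random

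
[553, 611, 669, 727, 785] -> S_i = 553 + 58*i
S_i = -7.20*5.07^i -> [-7.2, -36.5, -185.08, -938.33, -4757.34]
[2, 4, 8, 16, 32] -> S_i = 2*2^i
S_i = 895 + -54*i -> [895, 841, 787, 733, 679]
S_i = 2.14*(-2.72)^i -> [2.14, -5.82, 15.83, -43.06, 117.14]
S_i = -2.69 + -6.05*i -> [-2.69, -8.74, -14.79, -20.84, -26.89]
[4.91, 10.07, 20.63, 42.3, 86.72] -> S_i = 4.91*2.05^i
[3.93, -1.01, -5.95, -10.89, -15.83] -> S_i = 3.93 + -4.94*i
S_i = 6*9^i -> [6, 54, 486, 4374, 39366]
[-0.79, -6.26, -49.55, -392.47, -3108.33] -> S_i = -0.79*7.92^i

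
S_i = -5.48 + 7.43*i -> [-5.48, 1.95, 9.38, 16.81, 24.24]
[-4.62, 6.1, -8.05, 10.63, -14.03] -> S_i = -4.62*(-1.32)^i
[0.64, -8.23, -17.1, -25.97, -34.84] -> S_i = 0.64 + -8.87*i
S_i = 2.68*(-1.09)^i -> [2.68, -2.92, 3.18, -3.47, 3.78]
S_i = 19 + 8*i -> [19, 27, 35, 43, 51]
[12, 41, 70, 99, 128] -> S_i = 12 + 29*i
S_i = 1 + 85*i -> [1, 86, 171, 256, 341]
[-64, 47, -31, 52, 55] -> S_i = Random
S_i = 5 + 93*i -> [5, 98, 191, 284, 377]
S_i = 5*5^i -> [5, 25, 125, 625, 3125]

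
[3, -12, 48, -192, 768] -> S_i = 3*-4^i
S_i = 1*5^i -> [1, 5, 25, 125, 625]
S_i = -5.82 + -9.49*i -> [-5.82, -15.31, -24.8, -34.29, -43.78]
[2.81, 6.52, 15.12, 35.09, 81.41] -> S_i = 2.81*2.32^i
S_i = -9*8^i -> [-9, -72, -576, -4608, -36864]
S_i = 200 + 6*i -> [200, 206, 212, 218, 224]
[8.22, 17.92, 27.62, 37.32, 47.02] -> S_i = 8.22 + 9.70*i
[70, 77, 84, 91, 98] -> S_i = 70 + 7*i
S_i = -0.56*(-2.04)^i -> [-0.56, 1.14, -2.33, 4.75, -9.7]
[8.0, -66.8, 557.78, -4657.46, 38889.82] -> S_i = 8.00*(-8.35)^i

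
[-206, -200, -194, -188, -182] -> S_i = -206 + 6*i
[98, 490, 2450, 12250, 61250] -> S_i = 98*5^i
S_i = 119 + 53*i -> [119, 172, 225, 278, 331]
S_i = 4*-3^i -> [4, -12, 36, -108, 324]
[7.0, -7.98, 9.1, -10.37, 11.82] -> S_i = 7.00*(-1.14)^i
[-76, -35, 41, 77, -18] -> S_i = Random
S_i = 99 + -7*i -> [99, 92, 85, 78, 71]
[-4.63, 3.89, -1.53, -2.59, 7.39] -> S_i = Random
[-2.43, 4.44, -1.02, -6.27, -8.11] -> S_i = Random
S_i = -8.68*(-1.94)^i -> [-8.68, 16.84, -32.67, 63.38, -122.95]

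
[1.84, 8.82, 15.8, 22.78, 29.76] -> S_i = 1.84 + 6.98*i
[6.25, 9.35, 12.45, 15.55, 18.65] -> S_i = 6.25 + 3.10*i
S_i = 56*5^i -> [56, 280, 1400, 7000, 35000]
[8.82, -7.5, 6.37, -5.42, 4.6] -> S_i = 8.82*(-0.85)^i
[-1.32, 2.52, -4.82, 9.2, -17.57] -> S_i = -1.32*(-1.91)^i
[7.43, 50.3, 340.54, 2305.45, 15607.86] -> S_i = 7.43*6.77^i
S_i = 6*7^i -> [6, 42, 294, 2058, 14406]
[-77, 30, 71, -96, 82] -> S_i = Random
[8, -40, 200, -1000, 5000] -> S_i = 8*-5^i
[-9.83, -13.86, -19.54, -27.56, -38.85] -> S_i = -9.83*1.41^i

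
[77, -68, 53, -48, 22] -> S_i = Random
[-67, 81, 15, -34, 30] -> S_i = Random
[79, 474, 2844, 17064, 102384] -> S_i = 79*6^i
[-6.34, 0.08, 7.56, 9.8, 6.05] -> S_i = Random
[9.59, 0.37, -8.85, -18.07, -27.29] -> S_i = 9.59 + -9.22*i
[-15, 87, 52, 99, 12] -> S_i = Random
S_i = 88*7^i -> [88, 616, 4312, 30184, 211288]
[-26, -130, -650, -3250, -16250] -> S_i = -26*5^i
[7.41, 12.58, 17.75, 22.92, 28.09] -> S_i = 7.41 + 5.17*i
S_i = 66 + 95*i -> [66, 161, 256, 351, 446]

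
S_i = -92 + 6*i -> [-92, -86, -80, -74, -68]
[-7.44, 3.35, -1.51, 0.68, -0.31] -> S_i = -7.44*(-0.45)^i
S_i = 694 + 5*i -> [694, 699, 704, 709, 714]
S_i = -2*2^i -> [-2, -4, -8, -16, -32]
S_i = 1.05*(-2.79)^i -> [1.05, -2.93, 8.17, -22.8, 63.62]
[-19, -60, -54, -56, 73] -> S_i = Random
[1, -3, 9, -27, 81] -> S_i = 1*-3^i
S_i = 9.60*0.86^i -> [9.6, 8.26, 7.1, 6.11, 5.25]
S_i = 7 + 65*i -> [7, 72, 137, 202, 267]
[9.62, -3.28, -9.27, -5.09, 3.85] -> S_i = Random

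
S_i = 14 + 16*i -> [14, 30, 46, 62, 78]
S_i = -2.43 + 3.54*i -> [-2.43, 1.11, 4.65, 8.19, 11.73]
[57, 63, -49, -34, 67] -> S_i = Random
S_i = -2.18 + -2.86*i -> [-2.18, -5.04, -7.9, -10.76, -13.62]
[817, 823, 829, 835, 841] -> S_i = 817 + 6*i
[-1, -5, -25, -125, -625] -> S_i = -1*5^i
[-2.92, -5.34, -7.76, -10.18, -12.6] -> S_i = -2.92 + -2.42*i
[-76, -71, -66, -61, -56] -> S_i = -76 + 5*i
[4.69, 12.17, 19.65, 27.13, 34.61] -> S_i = 4.69 + 7.48*i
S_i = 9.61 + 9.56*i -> [9.61, 19.17, 28.73, 38.29, 47.85]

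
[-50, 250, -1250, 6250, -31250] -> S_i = -50*-5^i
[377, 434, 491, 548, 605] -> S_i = 377 + 57*i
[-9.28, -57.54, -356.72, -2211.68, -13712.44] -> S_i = -9.28*6.20^i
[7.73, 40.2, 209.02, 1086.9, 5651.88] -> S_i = 7.73*5.20^i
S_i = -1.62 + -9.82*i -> [-1.62, -11.44, -21.26, -31.08, -40.9]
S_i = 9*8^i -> [9, 72, 576, 4608, 36864]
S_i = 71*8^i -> [71, 568, 4544, 36352, 290816]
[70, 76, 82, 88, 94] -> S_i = 70 + 6*i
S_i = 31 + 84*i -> [31, 115, 199, 283, 367]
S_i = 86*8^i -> [86, 688, 5504, 44032, 352256]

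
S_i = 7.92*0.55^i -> [7.92, 4.36, 2.4, 1.32, 0.72]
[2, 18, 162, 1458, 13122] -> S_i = 2*9^i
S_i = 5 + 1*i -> [5, 6, 7, 8, 9]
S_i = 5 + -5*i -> [5, 0, -5, -10, -15]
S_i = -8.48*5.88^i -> [-8.48, -49.86, -293.19, -1723.96, -10136.9]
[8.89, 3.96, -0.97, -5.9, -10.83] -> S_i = 8.89 + -4.93*i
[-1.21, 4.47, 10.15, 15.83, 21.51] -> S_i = -1.21 + 5.68*i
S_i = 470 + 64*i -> [470, 534, 598, 662, 726]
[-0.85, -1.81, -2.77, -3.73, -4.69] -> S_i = -0.85 + -0.96*i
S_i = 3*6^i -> [3, 18, 108, 648, 3888]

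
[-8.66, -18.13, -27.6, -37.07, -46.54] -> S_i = -8.66 + -9.47*i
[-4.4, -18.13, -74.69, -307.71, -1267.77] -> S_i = -4.40*4.12^i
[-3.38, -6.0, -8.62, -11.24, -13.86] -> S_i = -3.38 + -2.62*i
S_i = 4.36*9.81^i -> [4.36, 42.77, 419.59, 4116.17, 40379.65]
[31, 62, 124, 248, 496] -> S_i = 31*2^i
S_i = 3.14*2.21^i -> [3.14, 6.94, 15.34, 33.89, 74.9]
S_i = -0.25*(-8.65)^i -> [-0.25, 2.16, -18.71, 161.8, -1399.6]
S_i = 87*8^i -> [87, 696, 5568, 44544, 356352]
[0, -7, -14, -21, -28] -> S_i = 0 + -7*i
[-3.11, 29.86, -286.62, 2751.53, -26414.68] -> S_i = -3.11*(-9.60)^i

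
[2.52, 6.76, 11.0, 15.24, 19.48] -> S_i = 2.52 + 4.24*i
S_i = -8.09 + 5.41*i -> [-8.09, -2.68, 2.73, 8.14, 13.55]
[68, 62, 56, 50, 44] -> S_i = 68 + -6*i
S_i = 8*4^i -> [8, 32, 128, 512, 2048]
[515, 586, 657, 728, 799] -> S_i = 515 + 71*i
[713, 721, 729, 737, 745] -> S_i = 713 + 8*i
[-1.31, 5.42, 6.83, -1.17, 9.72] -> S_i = Random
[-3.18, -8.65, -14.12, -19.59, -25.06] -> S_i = -3.18 + -5.47*i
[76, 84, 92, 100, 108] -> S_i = 76 + 8*i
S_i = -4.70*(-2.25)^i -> [-4.7, 10.58, -23.79, 53.54, -120.46]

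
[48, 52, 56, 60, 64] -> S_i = 48 + 4*i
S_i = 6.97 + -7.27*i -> [6.97, -0.3, -7.57, -14.84, -22.11]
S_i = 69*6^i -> [69, 414, 2484, 14904, 89424]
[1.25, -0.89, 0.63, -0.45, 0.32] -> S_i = 1.25*(-0.71)^i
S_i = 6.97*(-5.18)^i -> [6.97, -36.1, 187.02, -968.77, 5018.24]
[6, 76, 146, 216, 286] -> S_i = 6 + 70*i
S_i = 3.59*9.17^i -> [3.59, 32.92, 301.88, 2768.23, 25384.69]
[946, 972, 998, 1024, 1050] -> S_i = 946 + 26*i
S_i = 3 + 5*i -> [3, 8, 13, 18, 23]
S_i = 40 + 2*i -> [40, 42, 44, 46, 48]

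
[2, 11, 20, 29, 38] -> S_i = 2 + 9*i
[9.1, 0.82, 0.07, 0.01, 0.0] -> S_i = 9.10*0.09^i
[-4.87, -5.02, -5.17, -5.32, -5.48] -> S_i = -4.87*1.03^i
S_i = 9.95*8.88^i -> [9.95, 88.36, 784.6, 6967.26, 61869.26]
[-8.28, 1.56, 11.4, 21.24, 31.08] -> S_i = -8.28 + 9.84*i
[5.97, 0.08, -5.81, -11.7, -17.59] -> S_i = 5.97 + -5.89*i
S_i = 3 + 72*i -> [3, 75, 147, 219, 291]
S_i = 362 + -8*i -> [362, 354, 346, 338, 330]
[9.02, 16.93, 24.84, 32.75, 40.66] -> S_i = 9.02 + 7.91*i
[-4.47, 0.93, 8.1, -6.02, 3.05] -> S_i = Random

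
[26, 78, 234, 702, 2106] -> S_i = 26*3^i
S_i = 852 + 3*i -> [852, 855, 858, 861, 864]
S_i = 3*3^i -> [3, 9, 27, 81, 243]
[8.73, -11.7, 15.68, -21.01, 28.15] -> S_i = 8.73*(-1.34)^i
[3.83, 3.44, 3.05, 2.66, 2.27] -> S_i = 3.83 + -0.39*i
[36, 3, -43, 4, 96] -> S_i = Random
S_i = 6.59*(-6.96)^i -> [6.59, -45.87, 319.23, -2221.84, 15464.02]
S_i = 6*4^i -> [6, 24, 96, 384, 1536]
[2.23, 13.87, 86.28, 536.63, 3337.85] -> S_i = 2.23*6.22^i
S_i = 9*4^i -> [9, 36, 144, 576, 2304]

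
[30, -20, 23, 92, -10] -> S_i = Random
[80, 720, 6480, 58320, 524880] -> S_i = 80*9^i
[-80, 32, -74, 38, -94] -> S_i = Random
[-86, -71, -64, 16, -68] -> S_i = Random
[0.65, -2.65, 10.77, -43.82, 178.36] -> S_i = 0.65*(-4.07)^i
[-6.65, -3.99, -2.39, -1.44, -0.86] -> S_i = -6.65*0.60^i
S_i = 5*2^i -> [5, 10, 20, 40, 80]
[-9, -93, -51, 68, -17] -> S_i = Random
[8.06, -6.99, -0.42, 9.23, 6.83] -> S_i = Random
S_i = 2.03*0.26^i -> [2.03, 0.53, 0.14, 0.04, 0.01]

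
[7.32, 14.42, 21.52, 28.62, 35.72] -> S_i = 7.32 + 7.10*i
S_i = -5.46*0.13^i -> [-5.46, -0.71, -0.09, -0.01, -0.0]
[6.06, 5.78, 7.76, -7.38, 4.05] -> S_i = Random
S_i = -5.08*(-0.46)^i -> [-5.08, 2.34, -1.07, 0.49, -0.23]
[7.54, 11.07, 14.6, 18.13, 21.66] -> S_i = 7.54 + 3.53*i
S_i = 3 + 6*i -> [3, 9, 15, 21, 27]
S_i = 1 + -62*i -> [1, -61, -123, -185, -247]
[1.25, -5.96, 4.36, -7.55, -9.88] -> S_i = Random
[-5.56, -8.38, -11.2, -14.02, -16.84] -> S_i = -5.56 + -2.82*i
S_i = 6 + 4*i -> [6, 10, 14, 18, 22]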